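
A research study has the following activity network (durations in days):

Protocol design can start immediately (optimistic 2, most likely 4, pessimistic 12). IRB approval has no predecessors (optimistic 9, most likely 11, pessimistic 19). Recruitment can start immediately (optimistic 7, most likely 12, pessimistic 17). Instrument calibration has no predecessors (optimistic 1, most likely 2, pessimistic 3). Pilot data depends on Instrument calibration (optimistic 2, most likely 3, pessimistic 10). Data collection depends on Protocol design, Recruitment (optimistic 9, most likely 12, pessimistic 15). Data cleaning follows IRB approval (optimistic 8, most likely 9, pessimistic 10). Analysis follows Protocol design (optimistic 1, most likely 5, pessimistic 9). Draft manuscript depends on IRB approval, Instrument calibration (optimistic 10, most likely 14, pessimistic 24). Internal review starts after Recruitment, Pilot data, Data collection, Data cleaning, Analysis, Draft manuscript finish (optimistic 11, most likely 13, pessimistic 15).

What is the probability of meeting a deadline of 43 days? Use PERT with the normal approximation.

0.846

te_Protocol design = (2 + 4·4 + 12)/6 = 30/6 = 5; σ²_Protocol design = ((12−2)/6)² = 2.778
te_IRB approval = (9 + 4·11 + 19)/6 = 72/6 = 12; σ²_IRB approval = ((19−9)/6)² = 2.778
te_Recruitment = (7 + 4·12 + 17)/6 = 72/6 = 12; σ²_Recruitment = ((17−7)/6)² = 2.778
te_Instrument calibration = (1 + 4·2 + 3)/6 = 12/6 = 2; σ²_Instrument calibration = ((3−1)/6)² = 0.111
te_Pilot data = (2 + 4·3 + 10)/6 = 24/6 = 4; σ²_Pilot data = ((10−2)/6)² = 1.778
te_Data collection = (9 + 4·12 + 15)/6 = 72/6 = 12; σ²_Data collection = ((15−9)/6)² = 1.000
te_Data cleaning = (8 + 4·9 + 10)/6 = 54/6 = 9; σ²_Data cleaning = ((10−8)/6)² = 0.111
te_Analysis = (1 + 4·5 + 9)/6 = 30/6 = 5; σ²_Analysis = ((9−1)/6)² = 1.778
te_Draft manuscript = (10 + 4·14 + 24)/6 = 90/6 = 15; σ²_Draft manuscript = ((24−10)/6)² = 5.444
te_Internal review = (11 + 4·13 + 15)/6 = 78/6 = 13; σ²_Internal review = ((15−11)/6)² = 0.444

Forward pass:
ES_Protocol design = 0; EF_Protocol design = 5
ES_IRB approval = 0; EF_IRB approval = 12
ES_Recruitment = 0; EF_Recruitment = 12
ES_Instrument calibration = 0; EF_Instrument calibration = 2
ES_Pilot data = 2; EF_Pilot data = 2+4 = 6
ES_Data collection = max(EF_Protocol design=5, EF_Recruitment=12) = 12; EF_Data collection = 12+12 = 24
ES_Data cleaning = 12; EF_Data cleaning = 12+9 = 21
ES_Analysis = 5; EF_Analysis = 5+5 = 10
ES_Draft manuscript = max(EF_IRB approval=12, EF_Instrument calibration=2) = 12; EF_Draft manuscript = 12+15 = 27
ES_Internal review = max(EF_Recruitment=12, EF_Pilot data=6, EF_Data collection=24, EF_Data cleaning=21, EF_Analysis=10, EF_Draft manuscript=27) = 27; EF_Internal review = 27+13 = 40
Expected project duration μ = 40 days. Critical path: IRB approval → Draft manuscript → Internal review.

Variance along critical path = 2.778 + 5.444 + 0.444 = 8.667; σ = √8.667 = 2.944 days.
Z = (43 − 40) / 2.944 = 1.019
P(T ≤ 43) = Φ(1.019) ≈ 0.846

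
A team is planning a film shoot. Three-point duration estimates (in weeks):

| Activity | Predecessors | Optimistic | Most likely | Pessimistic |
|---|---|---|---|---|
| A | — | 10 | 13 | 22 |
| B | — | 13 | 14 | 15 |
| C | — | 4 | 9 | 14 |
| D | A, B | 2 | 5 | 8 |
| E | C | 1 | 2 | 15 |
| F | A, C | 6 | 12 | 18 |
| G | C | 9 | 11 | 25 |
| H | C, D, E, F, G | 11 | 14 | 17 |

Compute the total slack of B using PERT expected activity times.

7 weeks

te_A = (10 + 4·13 + 22)/6 = 84/6 = 14
te_B = (13 + 4·14 + 15)/6 = 84/6 = 14
te_C = (4 + 4·9 + 14)/6 = 54/6 = 9
te_D = (2 + 4·5 + 8)/6 = 30/6 = 5
te_E = (1 + 4·2 + 15)/6 = 24/6 = 4
te_F = (6 + 4·12 + 18)/6 = 72/6 = 12
te_G = (9 + 4·11 + 25)/6 = 78/6 = 13
te_H = (11 + 4·14 + 17)/6 = 84/6 = 14

Forward pass:
ES_A = 0; EF_A = 14
ES_B = 0; EF_B = 14
ES_C = 0; EF_C = 9
ES_D = max(EF_A=14, EF_B=14) = 14; EF_D = 14+5 = 19
ES_E = 9; EF_E = 9+4 = 13
ES_F = max(EF_A=14, EF_C=9) = 14; EF_F = 14+12 = 26
ES_G = 9; EF_G = 9+13 = 22
ES_H = max(EF_C=9, EF_D=19, EF_E=13, EF_F=26, EF_G=22) = 26; EF_H = 26+14 = 40
Expected project duration μ = 40 weeks. Critical path: A → F → H.

Backward pass:
LF_H = 40; LS_H = 40−14 = 26
LF_G = LS_H = 26; LS_G = 26−13 = 13
LF_F = LS_H = 26; LS_F = 26−12 = 14
LF_E = LS_H = 26; LS_E = 26−4 = 22
LF_D = LS_H = 26; LS_D = 26−5 = 21
LF_C = min(LS_E=22, LS_F=14, LS_G=13, LS_H=26) = 13; LS_C = 13−9 = 4
LF_B = LS_D = 21; LS_B = 21−14 = 7
LF_A = min(LS_D=21, LS_F=14) = 14; LS_A = 14−14 = 0
Slack_B = LS_B − ES_B = 7 − 0 = 7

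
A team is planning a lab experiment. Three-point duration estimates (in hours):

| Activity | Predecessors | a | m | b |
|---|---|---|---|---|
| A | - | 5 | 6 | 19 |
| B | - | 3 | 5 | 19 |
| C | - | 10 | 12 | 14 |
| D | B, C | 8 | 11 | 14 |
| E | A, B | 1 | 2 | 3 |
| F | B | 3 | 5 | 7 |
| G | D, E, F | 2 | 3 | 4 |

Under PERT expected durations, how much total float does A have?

13 hours

te_A = (5 + 4·6 + 19)/6 = 48/6 = 8
te_B = (3 + 4·5 + 19)/6 = 42/6 = 7
te_C = (10 + 4·12 + 14)/6 = 72/6 = 12
te_D = (8 + 4·11 + 14)/6 = 66/6 = 11
te_E = (1 + 4·2 + 3)/6 = 12/6 = 2
te_F = (3 + 4·5 + 7)/6 = 30/6 = 5
te_G = (2 + 4·3 + 4)/6 = 18/6 = 3

Forward pass:
ES_A = 0; EF_A = 8
ES_B = 0; EF_B = 7
ES_C = 0; EF_C = 12
ES_D = max(EF_B=7, EF_C=12) = 12; EF_D = 12+11 = 23
ES_E = max(EF_A=8, EF_B=7) = 8; EF_E = 8+2 = 10
ES_F = 7; EF_F = 7+5 = 12
ES_G = max(EF_D=23, EF_E=10, EF_F=12) = 23; EF_G = 23+3 = 26
Expected project duration μ = 26 hours. Critical path: C → D → G.

Backward pass:
LF_G = 26; LS_G = 26−3 = 23
LF_F = LS_G = 23; LS_F = 23−5 = 18
LF_E = LS_G = 23; LS_E = 23−2 = 21
LF_D = LS_G = 23; LS_D = 23−11 = 12
LF_C = LS_D = 12; LS_C = 12−12 = 0
LF_B = min(LS_D=12, LS_E=21, LS_F=18) = 12; LS_B = 12−7 = 5
LF_A = LS_E = 21; LS_A = 21−8 = 13
Slack_A = LS_A − ES_A = 13 − 0 = 13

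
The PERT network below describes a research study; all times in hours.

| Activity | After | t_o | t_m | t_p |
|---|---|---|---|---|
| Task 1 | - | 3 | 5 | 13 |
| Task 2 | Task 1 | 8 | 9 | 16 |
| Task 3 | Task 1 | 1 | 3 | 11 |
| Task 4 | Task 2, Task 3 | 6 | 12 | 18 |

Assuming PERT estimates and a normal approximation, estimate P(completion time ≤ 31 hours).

0.847

te_Task 1 = (3 + 4·5 + 13)/6 = 36/6 = 6; σ²_Task 1 = ((13−3)/6)² = 2.778
te_Task 2 = (8 + 4·9 + 16)/6 = 60/6 = 10; σ²_Task 2 = ((16−8)/6)² = 1.778
te_Task 3 = (1 + 4·3 + 11)/6 = 24/6 = 4; σ²_Task 3 = ((11−1)/6)² = 2.778
te_Task 4 = (6 + 4·12 + 18)/6 = 72/6 = 12; σ²_Task 4 = ((18−6)/6)² = 4.000

Forward pass:
ES_Task 1 = 0; EF_Task 1 = 6
ES_Task 2 = 6; EF_Task 2 = 6+10 = 16
ES_Task 3 = 6; EF_Task 3 = 6+4 = 10
ES_Task 4 = max(EF_Task 2=16, EF_Task 3=10) = 16; EF_Task 4 = 16+12 = 28
Expected project duration μ = 28 hours. Critical path: Task 1 → Task 2 → Task 4.

Variance along critical path = 2.778 + 1.778 + 4.000 = 8.556; σ = √8.556 = 2.925 hours.
Z = (31 − 28) / 2.925 = 1.026
P(T ≤ 31) = Φ(1.026) ≈ 0.847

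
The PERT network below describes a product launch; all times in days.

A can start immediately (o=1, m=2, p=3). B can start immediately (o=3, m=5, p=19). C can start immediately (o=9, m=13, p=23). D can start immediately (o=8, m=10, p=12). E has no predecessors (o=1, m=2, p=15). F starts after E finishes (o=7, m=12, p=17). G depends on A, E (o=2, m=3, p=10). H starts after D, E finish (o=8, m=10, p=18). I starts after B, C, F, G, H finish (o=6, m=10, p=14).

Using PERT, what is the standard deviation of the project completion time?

2.24 days

te_A = (1 + 4·2 + 3)/6 = 12/6 = 2; σ²_A = ((3−1)/6)² = 0.111
te_B = (3 + 4·5 + 19)/6 = 42/6 = 7; σ²_B = ((19−3)/6)² = 7.111
te_C = (9 + 4·13 + 23)/6 = 84/6 = 14; σ²_C = ((23−9)/6)² = 5.444
te_D = (8 + 4·10 + 12)/6 = 60/6 = 10; σ²_D = ((12−8)/6)² = 0.444
te_E = (1 + 4·2 + 15)/6 = 24/6 = 4; σ²_E = ((15−1)/6)² = 5.444
te_F = (7 + 4·12 + 17)/6 = 72/6 = 12; σ²_F = ((17−7)/6)² = 2.778
te_G = (2 + 4·3 + 10)/6 = 24/6 = 4; σ²_G = ((10−2)/6)² = 1.778
te_H = (8 + 4·10 + 18)/6 = 66/6 = 11; σ²_H = ((18−8)/6)² = 2.778
te_I = (6 + 4·10 + 14)/6 = 60/6 = 10; σ²_I = ((14−6)/6)² = 1.778

Forward pass:
ES_A = 0; EF_A = 2
ES_B = 0; EF_B = 7
ES_C = 0; EF_C = 14
ES_D = 0; EF_D = 10
ES_E = 0; EF_E = 4
ES_F = 4; EF_F = 4+12 = 16
ES_G = max(EF_A=2, EF_E=4) = 4; EF_G = 4+4 = 8
ES_H = max(EF_D=10, EF_E=4) = 10; EF_H = 10+11 = 21
ES_I = max(EF_B=7, EF_C=14, EF_F=16, EF_G=8, EF_H=21) = 21; EF_I = 21+10 = 31
Expected project duration μ = 31 days. Critical path: D → H → I.

Variance along critical path = 0.444 + 2.778 + 1.778 = 5.000
σ = √5.000 = 2.236 days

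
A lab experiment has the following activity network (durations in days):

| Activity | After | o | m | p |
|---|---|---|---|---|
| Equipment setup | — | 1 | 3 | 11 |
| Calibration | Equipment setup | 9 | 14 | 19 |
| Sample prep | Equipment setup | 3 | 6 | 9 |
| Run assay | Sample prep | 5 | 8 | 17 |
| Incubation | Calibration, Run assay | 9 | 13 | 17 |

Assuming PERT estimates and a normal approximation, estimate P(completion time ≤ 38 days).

0.974

te_Equipment setup = (1 + 4·3 + 11)/6 = 24/6 = 4; σ²_Equipment setup = ((11−1)/6)² = 2.778
te_Calibration = (9 + 4·14 + 19)/6 = 84/6 = 14; σ²_Calibration = ((19−9)/6)² = 2.778
te_Sample prep = (3 + 4·6 + 9)/6 = 36/6 = 6; σ²_Sample prep = ((9−3)/6)² = 1.000
te_Run assay = (5 + 4·8 + 17)/6 = 54/6 = 9; σ²_Run assay = ((17−5)/6)² = 4.000
te_Incubation = (9 + 4·13 + 17)/6 = 78/6 = 13; σ²_Incubation = ((17−9)/6)² = 1.778

Forward pass:
ES_Equipment setup = 0; EF_Equipment setup = 4
ES_Calibration = 4; EF_Calibration = 4+14 = 18
ES_Sample prep = 4; EF_Sample prep = 4+6 = 10
ES_Run assay = 10; EF_Run assay = 10+9 = 19
ES_Incubation = max(EF_Calibration=18, EF_Run assay=19) = 19; EF_Incubation = 19+13 = 32
Expected project duration μ = 32 days. Critical path: Equipment setup → Sample prep → Run assay → Incubation.

Variance along critical path = 2.778 + 1.000 + 4.000 + 1.778 = 9.556; σ = √9.556 = 3.091 days.
Z = (38 − 32) / 3.091 = 1.941
P(T ≤ 38) = Φ(1.941) ≈ 0.974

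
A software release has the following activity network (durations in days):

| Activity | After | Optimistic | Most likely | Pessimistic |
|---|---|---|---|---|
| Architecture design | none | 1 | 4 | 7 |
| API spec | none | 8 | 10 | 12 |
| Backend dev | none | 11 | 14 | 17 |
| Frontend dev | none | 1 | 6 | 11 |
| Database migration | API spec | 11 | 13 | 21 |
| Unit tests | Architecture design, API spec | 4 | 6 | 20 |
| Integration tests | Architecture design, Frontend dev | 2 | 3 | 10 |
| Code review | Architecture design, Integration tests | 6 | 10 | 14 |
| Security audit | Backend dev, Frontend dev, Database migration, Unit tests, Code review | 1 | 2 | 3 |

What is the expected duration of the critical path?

26 days

te_Architecture design = (1 + 4·4 + 7)/6 = 24/6 = 4
te_API spec = (8 + 4·10 + 12)/6 = 60/6 = 10
te_Backend dev = (11 + 4·14 + 17)/6 = 84/6 = 14
te_Frontend dev = (1 + 4·6 + 11)/6 = 36/6 = 6
te_Database migration = (11 + 4·13 + 21)/6 = 84/6 = 14
te_Unit tests = (4 + 4·6 + 20)/6 = 48/6 = 8
te_Integration tests = (2 + 4·3 + 10)/6 = 24/6 = 4
te_Code review = (6 + 4·10 + 14)/6 = 60/6 = 10
te_Security audit = (1 + 4·2 + 3)/6 = 12/6 = 2

Forward pass:
ES_Architecture design = 0; EF_Architecture design = 4
ES_API spec = 0; EF_API spec = 10
ES_Backend dev = 0; EF_Backend dev = 14
ES_Frontend dev = 0; EF_Frontend dev = 6
ES_Database migration = 10; EF_Database migration = 10+14 = 24
ES_Unit tests = max(EF_Architecture design=4, EF_API spec=10) = 10; EF_Unit tests = 10+8 = 18
ES_Integration tests = max(EF_Architecture design=4, EF_Frontend dev=6) = 6; EF_Integration tests = 6+4 = 10
ES_Code review = max(EF_Architecture design=4, EF_Integration tests=10) = 10; EF_Code review = 10+10 = 20
ES_Security audit = max(EF_Backend dev=14, EF_Frontend dev=6, EF_Database migration=24, EF_Unit tests=18, EF_Code review=20) = 24; EF_Security audit = 24+2 = 26
Expected project duration μ = 26 days. Critical path: API spec → Database migration → Security audit.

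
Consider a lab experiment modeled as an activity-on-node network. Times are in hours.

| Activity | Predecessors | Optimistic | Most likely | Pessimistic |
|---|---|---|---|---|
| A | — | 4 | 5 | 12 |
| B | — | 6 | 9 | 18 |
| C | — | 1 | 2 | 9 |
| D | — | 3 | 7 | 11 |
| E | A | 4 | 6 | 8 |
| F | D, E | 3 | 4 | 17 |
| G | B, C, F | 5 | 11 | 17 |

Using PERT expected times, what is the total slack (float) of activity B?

8 hours

te_A = (4 + 4·5 + 12)/6 = 36/6 = 6
te_B = (6 + 4·9 + 18)/6 = 60/6 = 10
te_C = (1 + 4·2 + 9)/6 = 18/6 = 3
te_D = (3 + 4·7 + 11)/6 = 42/6 = 7
te_E = (4 + 4·6 + 8)/6 = 36/6 = 6
te_F = (3 + 4·4 + 17)/6 = 36/6 = 6
te_G = (5 + 4·11 + 17)/6 = 66/6 = 11

Forward pass:
ES_A = 0; EF_A = 6
ES_B = 0; EF_B = 10
ES_C = 0; EF_C = 3
ES_D = 0; EF_D = 7
ES_E = 6; EF_E = 6+6 = 12
ES_F = max(EF_D=7, EF_E=12) = 12; EF_F = 12+6 = 18
ES_G = max(EF_B=10, EF_C=3, EF_F=18) = 18; EF_G = 18+11 = 29
Expected project duration μ = 29 hours. Critical path: A → E → F → G.

Backward pass:
LF_G = 29; LS_G = 29−11 = 18
LF_F = LS_G = 18; LS_F = 18−6 = 12
LF_E = LS_F = 12; LS_E = 12−6 = 6
LF_D = LS_F = 12; LS_D = 12−7 = 5
LF_C = LS_G = 18; LS_C = 18−3 = 15
LF_B = LS_G = 18; LS_B = 18−10 = 8
LF_A = LS_E = 6; LS_A = 6−6 = 0
Slack_B = LS_B − ES_B = 8 − 0 = 8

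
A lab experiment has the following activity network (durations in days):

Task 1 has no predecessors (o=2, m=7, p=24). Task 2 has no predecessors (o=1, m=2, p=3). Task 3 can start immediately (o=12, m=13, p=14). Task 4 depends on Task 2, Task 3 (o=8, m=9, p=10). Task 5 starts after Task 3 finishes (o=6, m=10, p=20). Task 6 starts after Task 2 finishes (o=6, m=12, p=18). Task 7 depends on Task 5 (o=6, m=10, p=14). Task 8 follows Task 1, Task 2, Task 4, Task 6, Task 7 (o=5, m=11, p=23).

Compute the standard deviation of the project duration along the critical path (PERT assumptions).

te_Task 1 = (2 + 4·7 + 24)/6 = 54/6 = 9; σ²_Task 1 = ((24−2)/6)² = 13.444
te_Task 2 = (1 + 4·2 + 3)/6 = 12/6 = 2; σ²_Task 2 = ((3−1)/6)² = 0.111
te_Task 3 = (12 + 4·13 + 14)/6 = 78/6 = 13; σ²_Task 3 = ((14−12)/6)² = 0.111
te_Task 4 = (8 + 4·9 + 10)/6 = 54/6 = 9; σ²_Task 4 = ((10−8)/6)² = 0.111
te_Task 5 = (6 + 4·10 + 20)/6 = 66/6 = 11; σ²_Task 5 = ((20−6)/6)² = 5.444
te_Task 6 = (6 + 4·12 + 18)/6 = 72/6 = 12; σ²_Task 6 = ((18−6)/6)² = 4.000
te_Task 7 = (6 + 4·10 + 14)/6 = 60/6 = 10; σ²_Task 7 = ((14−6)/6)² = 1.778
te_Task 8 = (5 + 4·11 + 23)/6 = 72/6 = 12; σ²_Task 8 = ((23−5)/6)² = 9.000

Forward pass:
ES_Task 1 = 0; EF_Task 1 = 9
ES_Task 2 = 0; EF_Task 2 = 2
ES_Task 3 = 0; EF_Task 3 = 13
ES_Task 4 = max(EF_Task 2=2, EF_Task 3=13) = 13; EF_Task 4 = 13+9 = 22
ES_Task 5 = 13; EF_Task 5 = 13+11 = 24
ES_Task 6 = 2; EF_Task 6 = 2+12 = 14
ES_Task 7 = 24; EF_Task 7 = 24+10 = 34
ES_Task 8 = max(EF_Task 1=9, EF_Task 2=2, EF_Task 4=22, EF_Task 6=14, EF_Task 7=34) = 34; EF_Task 8 = 34+12 = 46
Expected project duration μ = 46 days. Critical path: Task 3 → Task 5 → Task 7 → Task 8.

Variance along critical path = 0.111 + 5.444 + 1.778 + 9.000 = 16.333
σ = √16.333 = 4.041 days

4.04 days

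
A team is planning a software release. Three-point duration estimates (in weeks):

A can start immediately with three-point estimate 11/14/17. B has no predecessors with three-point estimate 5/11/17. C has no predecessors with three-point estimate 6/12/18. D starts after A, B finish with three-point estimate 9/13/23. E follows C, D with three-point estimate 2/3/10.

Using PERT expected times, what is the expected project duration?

32 weeks

te_A = (11 + 4·14 + 17)/6 = 84/6 = 14
te_B = (5 + 4·11 + 17)/6 = 66/6 = 11
te_C = (6 + 4·12 + 18)/6 = 72/6 = 12
te_D = (9 + 4·13 + 23)/6 = 84/6 = 14
te_E = (2 + 4·3 + 10)/6 = 24/6 = 4

Forward pass:
ES_A = 0; EF_A = 14
ES_B = 0; EF_B = 11
ES_C = 0; EF_C = 12
ES_D = max(EF_A=14, EF_B=11) = 14; EF_D = 14+14 = 28
ES_E = max(EF_C=12, EF_D=28) = 28; EF_E = 28+4 = 32
Expected project duration μ = 32 weeks. Critical path: A → D → E.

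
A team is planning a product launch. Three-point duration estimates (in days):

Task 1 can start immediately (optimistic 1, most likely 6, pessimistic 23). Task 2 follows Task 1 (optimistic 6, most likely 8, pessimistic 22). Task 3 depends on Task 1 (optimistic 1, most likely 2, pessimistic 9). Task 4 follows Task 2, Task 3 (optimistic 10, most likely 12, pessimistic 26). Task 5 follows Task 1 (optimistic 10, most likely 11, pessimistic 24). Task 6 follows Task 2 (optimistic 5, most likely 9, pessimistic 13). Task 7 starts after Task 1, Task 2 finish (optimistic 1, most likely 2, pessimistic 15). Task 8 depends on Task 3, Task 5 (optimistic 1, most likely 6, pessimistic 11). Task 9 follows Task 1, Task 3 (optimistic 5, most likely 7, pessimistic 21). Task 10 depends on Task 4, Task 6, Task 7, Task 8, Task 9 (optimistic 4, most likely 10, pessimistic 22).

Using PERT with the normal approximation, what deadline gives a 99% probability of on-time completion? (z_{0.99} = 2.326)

57.1 days

te_Task 1 = (1 + 4·6 + 23)/6 = 48/6 = 8; σ²_Task 1 = ((23−1)/6)² = 13.444
te_Task 2 = (6 + 4·8 + 22)/6 = 60/6 = 10; σ²_Task 2 = ((22−6)/6)² = 7.111
te_Task 3 = (1 + 4·2 + 9)/6 = 18/6 = 3; σ²_Task 3 = ((9−1)/6)² = 1.778
te_Task 4 = (10 + 4·12 + 26)/6 = 84/6 = 14; σ²_Task 4 = ((26−10)/6)² = 7.111
te_Task 5 = (10 + 4·11 + 24)/6 = 78/6 = 13; σ²_Task 5 = ((24−10)/6)² = 5.444
te_Task 6 = (5 + 4·9 + 13)/6 = 54/6 = 9; σ²_Task 6 = ((13−5)/6)² = 1.778
te_Task 7 = (1 + 4·2 + 15)/6 = 24/6 = 4; σ²_Task 7 = ((15−1)/6)² = 5.444
te_Task 8 = (1 + 4·6 + 11)/6 = 36/6 = 6; σ²_Task 8 = ((11−1)/6)² = 2.778
te_Task 9 = (5 + 4·7 + 21)/6 = 54/6 = 9; σ²_Task 9 = ((21−5)/6)² = 7.111
te_Task 10 = (4 + 4·10 + 22)/6 = 66/6 = 11; σ²_Task 10 = ((22−4)/6)² = 9.000

Forward pass:
ES_Task 1 = 0; EF_Task 1 = 8
ES_Task 2 = 8; EF_Task 2 = 8+10 = 18
ES_Task 3 = 8; EF_Task 3 = 8+3 = 11
ES_Task 4 = max(EF_Task 2=18, EF_Task 3=11) = 18; EF_Task 4 = 18+14 = 32
ES_Task 5 = 8; EF_Task 5 = 8+13 = 21
ES_Task 6 = 18; EF_Task 6 = 18+9 = 27
ES_Task 7 = max(EF_Task 1=8, EF_Task 2=18) = 18; EF_Task 7 = 18+4 = 22
ES_Task 8 = max(EF_Task 3=11, EF_Task 5=21) = 21; EF_Task 8 = 21+6 = 27
ES_Task 9 = max(EF_Task 1=8, EF_Task 3=11) = 11; EF_Task 9 = 11+9 = 20
ES_Task 10 = max(EF_Task 4=32, EF_Task 6=27, EF_Task 7=22, EF_Task 8=27, EF_Task 9=20) = 32; EF_Task 10 = 32+11 = 43
Expected project duration μ = 43 days. Critical path: Task 1 → Task 2 → Task 4 → Task 10.

Variance along critical path = 13.444 + 7.111 + 7.111 + 9.000 = 36.667; σ = 6.055 days.
D = μ + z·σ = 43 + 2.326·6.055 = 57.1 days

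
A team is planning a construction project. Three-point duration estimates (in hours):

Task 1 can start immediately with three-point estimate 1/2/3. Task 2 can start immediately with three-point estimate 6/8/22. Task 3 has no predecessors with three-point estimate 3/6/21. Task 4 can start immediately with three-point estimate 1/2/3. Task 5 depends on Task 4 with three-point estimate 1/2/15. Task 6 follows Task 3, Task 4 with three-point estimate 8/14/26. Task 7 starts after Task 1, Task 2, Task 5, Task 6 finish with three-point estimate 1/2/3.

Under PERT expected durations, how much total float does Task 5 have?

17 hours

te_Task 1 = (1 + 4·2 + 3)/6 = 12/6 = 2
te_Task 2 = (6 + 4·8 + 22)/6 = 60/6 = 10
te_Task 3 = (3 + 4·6 + 21)/6 = 48/6 = 8
te_Task 4 = (1 + 4·2 + 3)/6 = 12/6 = 2
te_Task 5 = (1 + 4·2 + 15)/6 = 24/6 = 4
te_Task 6 = (8 + 4·14 + 26)/6 = 90/6 = 15
te_Task 7 = (1 + 4·2 + 3)/6 = 12/6 = 2

Forward pass:
ES_Task 1 = 0; EF_Task 1 = 2
ES_Task 2 = 0; EF_Task 2 = 10
ES_Task 3 = 0; EF_Task 3 = 8
ES_Task 4 = 0; EF_Task 4 = 2
ES_Task 5 = 2; EF_Task 5 = 2+4 = 6
ES_Task 6 = max(EF_Task 3=8, EF_Task 4=2) = 8; EF_Task 6 = 8+15 = 23
ES_Task 7 = max(EF_Task 1=2, EF_Task 2=10, EF_Task 5=6, EF_Task 6=23) = 23; EF_Task 7 = 23+2 = 25
Expected project duration μ = 25 hours. Critical path: Task 3 → Task 6 → Task 7.

Backward pass:
LF_Task 7 = 25; LS_Task 7 = 25−2 = 23
LF_Task 6 = LS_Task 7 = 23; LS_Task 6 = 23−15 = 8
LF_Task 5 = LS_Task 7 = 23; LS_Task 5 = 23−4 = 19
LF_Task 4 = min(LS_Task 5=19, LS_Task 6=8) = 8; LS_Task 4 = 8−2 = 6
LF_Task 3 = LS_Task 6 = 8; LS_Task 3 = 8−8 = 0
LF_Task 2 = LS_Task 7 = 23; LS_Task 2 = 23−10 = 13
LF_Task 1 = LS_Task 7 = 23; LS_Task 1 = 23−2 = 21
Slack_Task 5 = LS_Task 5 − ES_Task 5 = 19 − 2 = 17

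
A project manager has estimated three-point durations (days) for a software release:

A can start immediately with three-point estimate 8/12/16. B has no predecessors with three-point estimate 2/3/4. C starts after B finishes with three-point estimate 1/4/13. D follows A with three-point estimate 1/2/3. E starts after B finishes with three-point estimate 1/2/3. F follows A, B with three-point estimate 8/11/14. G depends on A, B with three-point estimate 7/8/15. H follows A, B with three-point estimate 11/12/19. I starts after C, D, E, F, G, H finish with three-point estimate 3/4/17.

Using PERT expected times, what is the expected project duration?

31 days

te_A = (8 + 4·12 + 16)/6 = 72/6 = 12
te_B = (2 + 4·3 + 4)/6 = 18/6 = 3
te_C = (1 + 4·4 + 13)/6 = 30/6 = 5
te_D = (1 + 4·2 + 3)/6 = 12/6 = 2
te_E = (1 + 4·2 + 3)/6 = 12/6 = 2
te_F = (8 + 4·11 + 14)/6 = 66/6 = 11
te_G = (7 + 4·8 + 15)/6 = 54/6 = 9
te_H = (11 + 4·12 + 19)/6 = 78/6 = 13
te_I = (3 + 4·4 + 17)/6 = 36/6 = 6

Forward pass:
ES_A = 0; EF_A = 12
ES_B = 0; EF_B = 3
ES_C = 3; EF_C = 3+5 = 8
ES_D = 12; EF_D = 12+2 = 14
ES_E = 3; EF_E = 3+2 = 5
ES_F = max(EF_A=12, EF_B=3) = 12; EF_F = 12+11 = 23
ES_G = max(EF_A=12, EF_B=3) = 12; EF_G = 12+9 = 21
ES_H = max(EF_A=12, EF_B=3) = 12; EF_H = 12+13 = 25
ES_I = max(EF_C=8, EF_D=14, EF_E=5, EF_F=23, EF_G=21, EF_H=25) = 25; EF_I = 25+6 = 31
Expected project duration μ = 31 days. Critical path: A → H → I.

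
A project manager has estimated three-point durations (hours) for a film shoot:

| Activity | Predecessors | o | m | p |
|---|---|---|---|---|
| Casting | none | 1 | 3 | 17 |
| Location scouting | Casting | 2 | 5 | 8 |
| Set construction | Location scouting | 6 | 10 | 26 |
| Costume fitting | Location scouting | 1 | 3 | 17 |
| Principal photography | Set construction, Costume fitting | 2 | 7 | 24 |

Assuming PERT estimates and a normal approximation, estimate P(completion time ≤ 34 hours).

0.700

te_Casting = (1 + 4·3 + 17)/6 = 30/6 = 5; σ²_Casting = ((17−1)/6)² = 7.111
te_Location scouting = (2 + 4·5 + 8)/6 = 30/6 = 5; σ²_Location scouting = ((8−2)/6)² = 1.000
te_Set construction = (6 + 4·10 + 26)/6 = 72/6 = 12; σ²_Set construction = ((26−6)/6)² = 11.111
te_Costume fitting = (1 + 4·3 + 17)/6 = 30/6 = 5; σ²_Costume fitting = ((17−1)/6)² = 7.111
te_Principal photography = (2 + 4·7 + 24)/6 = 54/6 = 9; σ²_Principal photography = ((24−2)/6)² = 13.444

Forward pass:
ES_Casting = 0; EF_Casting = 5
ES_Location scouting = 5; EF_Location scouting = 5+5 = 10
ES_Set construction = 10; EF_Set construction = 10+12 = 22
ES_Costume fitting = 10; EF_Costume fitting = 10+5 = 15
ES_Principal photography = max(EF_Set construction=22, EF_Costume fitting=15) = 22; EF_Principal photography = 22+9 = 31
Expected project duration μ = 31 hours. Critical path: Casting → Location scouting → Set construction → Principal photography.

Variance along critical path = 7.111 + 1.000 + 11.111 + 13.444 = 32.667; σ = √32.667 = 5.715 hours.
Z = (34 − 31) / 5.715 = 0.525
P(T ≤ 34) = Φ(0.525) ≈ 0.700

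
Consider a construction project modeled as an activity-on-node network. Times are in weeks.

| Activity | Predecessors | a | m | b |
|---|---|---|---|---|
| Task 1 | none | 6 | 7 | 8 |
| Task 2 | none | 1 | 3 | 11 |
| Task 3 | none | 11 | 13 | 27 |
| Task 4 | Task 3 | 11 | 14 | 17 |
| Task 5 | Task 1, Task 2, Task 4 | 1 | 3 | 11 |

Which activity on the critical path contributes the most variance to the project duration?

te_Task 1 = (6 + 4·7 + 8)/6 = 42/6 = 7; σ²_Task 1 = ((8−6)/6)² = 0.111
te_Task 2 = (1 + 4·3 + 11)/6 = 24/6 = 4; σ²_Task 2 = ((11−1)/6)² = 2.778
te_Task 3 = (11 + 4·13 + 27)/6 = 90/6 = 15; σ²_Task 3 = ((27−11)/6)² = 7.111
te_Task 4 = (11 + 4·14 + 17)/6 = 84/6 = 14; σ²_Task 4 = ((17−11)/6)² = 1.000
te_Task 5 = (1 + 4·3 + 11)/6 = 24/6 = 4; σ²_Task 5 = ((11−1)/6)² = 2.778

Forward pass:
ES_Task 1 = 0; EF_Task 1 = 7
ES_Task 2 = 0; EF_Task 2 = 4
ES_Task 3 = 0; EF_Task 3 = 15
ES_Task 4 = 15; EF_Task 4 = 15+14 = 29
ES_Task 5 = max(EF_Task 1=7, EF_Task 2=4, EF_Task 4=29) = 29; EF_Task 5 = 29+4 = 33
Expected project duration μ = 33 weeks. Critical path: Task 3 → Task 4 → Task 5.

Variances on critical path: σ²_Task 3=7.111, σ²_Task 4=1.000, σ²_Task 5=2.778.
Largest is σ²_Task 3 = 7.111.

Task 3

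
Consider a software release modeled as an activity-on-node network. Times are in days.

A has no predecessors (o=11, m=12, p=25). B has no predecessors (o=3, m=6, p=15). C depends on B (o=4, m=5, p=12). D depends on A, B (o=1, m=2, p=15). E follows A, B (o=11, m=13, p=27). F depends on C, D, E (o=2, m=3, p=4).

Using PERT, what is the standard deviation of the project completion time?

te_A = (11 + 4·12 + 25)/6 = 84/6 = 14; σ²_A = ((25−11)/6)² = 5.444
te_B = (3 + 4·6 + 15)/6 = 42/6 = 7; σ²_B = ((15−3)/6)² = 4.000
te_C = (4 + 4·5 + 12)/6 = 36/6 = 6; σ²_C = ((12−4)/6)² = 1.778
te_D = (1 + 4·2 + 15)/6 = 24/6 = 4; σ²_D = ((15−1)/6)² = 5.444
te_E = (11 + 4·13 + 27)/6 = 90/6 = 15; σ²_E = ((27−11)/6)² = 7.111
te_F = (2 + 4·3 + 4)/6 = 18/6 = 3; σ²_F = ((4−2)/6)² = 0.111

Forward pass:
ES_A = 0; EF_A = 14
ES_B = 0; EF_B = 7
ES_C = 7; EF_C = 7+6 = 13
ES_D = max(EF_A=14, EF_B=7) = 14; EF_D = 14+4 = 18
ES_E = max(EF_A=14, EF_B=7) = 14; EF_E = 14+15 = 29
ES_F = max(EF_C=13, EF_D=18, EF_E=29) = 29; EF_F = 29+3 = 32
Expected project duration μ = 32 days. Critical path: A → E → F.

Variance along critical path = 5.444 + 7.111 + 0.111 = 12.667
σ = √12.667 = 3.559 days

3.56 days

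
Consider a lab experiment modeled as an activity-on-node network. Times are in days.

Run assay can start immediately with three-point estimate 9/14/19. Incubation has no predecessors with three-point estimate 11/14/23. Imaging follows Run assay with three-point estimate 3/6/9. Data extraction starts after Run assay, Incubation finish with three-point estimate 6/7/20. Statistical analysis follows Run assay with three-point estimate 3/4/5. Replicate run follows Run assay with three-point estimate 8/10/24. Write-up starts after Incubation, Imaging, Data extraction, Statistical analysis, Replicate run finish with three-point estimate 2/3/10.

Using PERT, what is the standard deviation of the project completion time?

te_Run assay = (9 + 4·14 + 19)/6 = 84/6 = 14; σ²_Run assay = ((19−9)/6)² = 2.778
te_Incubation = (11 + 4·14 + 23)/6 = 90/6 = 15; σ²_Incubation = ((23−11)/6)² = 4.000
te_Imaging = (3 + 4·6 + 9)/6 = 36/6 = 6; σ²_Imaging = ((9−3)/6)² = 1.000
te_Data extraction = (6 + 4·7 + 20)/6 = 54/6 = 9; σ²_Data extraction = ((20−6)/6)² = 5.444
te_Statistical analysis = (3 + 4·4 + 5)/6 = 24/6 = 4; σ²_Statistical analysis = ((5−3)/6)² = 0.111
te_Replicate run = (8 + 4·10 + 24)/6 = 72/6 = 12; σ²_Replicate run = ((24−8)/6)² = 7.111
te_Write-up = (2 + 4·3 + 10)/6 = 24/6 = 4; σ²_Write-up = ((10−2)/6)² = 1.778

Forward pass:
ES_Run assay = 0; EF_Run assay = 14
ES_Incubation = 0; EF_Incubation = 15
ES_Imaging = 14; EF_Imaging = 14+6 = 20
ES_Data extraction = max(EF_Run assay=14, EF_Incubation=15) = 15; EF_Data extraction = 15+9 = 24
ES_Statistical analysis = 14; EF_Statistical analysis = 14+4 = 18
ES_Replicate run = 14; EF_Replicate run = 14+12 = 26
ES_Write-up = max(EF_Incubation=15, EF_Imaging=20, EF_Data extraction=24, EF_Statistical analysis=18, EF_Replicate run=26) = 26; EF_Write-up = 26+4 = 30
Expected project duration μ = 30 days. Critical path: Run assay → Replicate run → Write-up.

Variance along critical path = 2.778 + 7.111 + 1.778 = 11.667
σ = √11.667 = 3.416 days

3.42 days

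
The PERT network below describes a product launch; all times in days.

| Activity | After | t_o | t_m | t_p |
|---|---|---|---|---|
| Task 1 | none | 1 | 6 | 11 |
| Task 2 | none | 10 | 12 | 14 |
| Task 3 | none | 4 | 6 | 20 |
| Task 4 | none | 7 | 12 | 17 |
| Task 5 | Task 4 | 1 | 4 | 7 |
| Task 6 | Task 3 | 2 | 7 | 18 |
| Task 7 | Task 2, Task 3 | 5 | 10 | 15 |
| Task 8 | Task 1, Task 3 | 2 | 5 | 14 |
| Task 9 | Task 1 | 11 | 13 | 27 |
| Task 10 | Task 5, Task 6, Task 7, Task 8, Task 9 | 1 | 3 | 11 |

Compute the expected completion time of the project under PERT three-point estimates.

26 days

te_Task 1 = (1 + 4·6 + 11)/6 = 36/6 = 6
te_Task 2 = (10 + 4·12 + 14)/6 = 72/6 = 12
te_Task 3 = (4 + 4·6 + 20)/6 = 48/6 = 8
te_Task 4 = (7 + 4·12 + 17)/6 = 72/6 = 12
te_Task 5 = (1 + 4·4 + 7)/6 = 24/6 = 4
te_Task 6 = (2 + 4·7 + 18)/6 = 48/6 = 8
te_Task 7 = (5 + 4·10 + 15)/6 = 60/6 = 10
te_Task 8 = (2 + 4·5 + 14)/6 = 36/6 = 6
te_Task 9 = (11 + 4·13 + 27)/6 = 90/6 = 15
te_Task 10 = (1 + 4·3 + 11)/6 = 24/6 = 4

Forward pass:
ES_Task 1 = 0; EF_Task 1 = 6
ES_Task 2 = 0; EF_Task 2 = 12
ES_Task 3 = 0; EF_Task 3 = 8
ES_Task 4 = 0; EF_Task 4 = 12
ES_Task 5 = 12; EF_Task 5 = 12+4 = 16
ES_Task 6 = 8; EF_Task 6 = 8+8 = 16
ES_Task 7 = max(EF_Task 2=12, EF_Task 3=8) = 12; EF_Task 7 = 12+10 = 22
ES_Task 8 = max(EF_Task 1=6, EF_Task 3=8) = 8; EF_Task 8 = 8+6 = 14
ES_Task 9 = 6; EF_Task 9 = 6+15 = 21
ES_Task 10 = max(EF_Task 5=16, EF_Task 6=16, EF_Task 7=22, EF_Task 8=14, EF_Task 9=21) = 22; EF_Task 10 = 22+4 = 26
Expected project duration μ = 26 days. Critical path: Task 2 → Task 7 → Task 10.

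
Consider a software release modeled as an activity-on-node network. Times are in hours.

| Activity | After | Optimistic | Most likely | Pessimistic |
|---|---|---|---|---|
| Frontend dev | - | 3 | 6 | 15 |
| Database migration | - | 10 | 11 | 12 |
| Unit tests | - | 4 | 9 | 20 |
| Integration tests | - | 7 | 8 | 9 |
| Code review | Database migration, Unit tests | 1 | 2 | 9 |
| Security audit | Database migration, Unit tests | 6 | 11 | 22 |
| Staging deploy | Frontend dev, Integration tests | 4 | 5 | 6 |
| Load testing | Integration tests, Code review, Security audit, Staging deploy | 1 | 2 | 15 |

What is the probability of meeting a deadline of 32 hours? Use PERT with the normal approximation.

0.920

te_Frontend dev = (3 + 4·6 + 15)/6 = 42/6 = 7; σ²_Frontend dev = ((15−3)/6)² = 4.000
te_Database migration = (10 + 4·11 + 12)/6 = 66/6 = 11; σ²_Database migration = ((12−10)/6)² = 0.111
te_Unit tests = (4 + 4·9 + 20)/6 = 60/6 = 10; σ²_Unit tests = ((20−4)/6)² = 7.111
te_Integration tests = (7 + 4·8 + 9)/6 = 48/6 = 8; σ²_Integration tests = ((9−7)/6)² = 0.111
te_Code review = (1 + 4·2 + 9)/6 = 18/6 = 3; σ²_Code review = ((9−1)/6)² = 1.778
te_Security audit = (6 + 4·11 + 22)/6 = 72/6 = 12; σ²_Security audit = ((22−6)/6)² = 7.111
te_Staging deploy = (4 + 4·5 + 6)/6 = 30/6 = 5; σ²_Staging deploy = ((6−4)/6)² = 0.111
te_Load testing = (1 + 4·2 + 15)/6 = 24/6 = 4; σ²_Load testing = ((15−1)/6)² = 5.444

Forward pass:
ES_Frontend dev = 0; EF_Frontend dev = 7
ES_Database migration = 0; EF_Database migration = 11
ES_Unit tests = 0; EF_Unit tests = 10
ES_Integration tests = 0; EF_Integration tests = 8
ES_Code review = max(EF_Database migration=11, EF_Unit tests=10) = 11; EF_Code review = 11+3 = 14
ES_Security audit = max(EF_Database migration=11, EF_Unit tests=10) = 11; EF_Security audit = 11+12 = 23
ES_Staging deploy = max(EF_Frontend dev=7, EF_Integration tests=8) = 8; EF_Staging deploy = 8+5 = 13
ES_Load testing = max(EF_Integration tests=8, EF_Code review=14, EF_Security audit=23, EF_Staging deploy=13) = 23; EF_Load testing = 23+4 = 27
Expected project duration μ = 27 hours. Critical path: Database migration → Security audit → Load testing.

Variance along critical path = 0.111 + 7.111 + 5.444 = 12.667; σ = √12.667 = 3.559 hours.
Z = (32 − 27) / 3.559 = 1.405
P(T ≤ 32) = Φ(1.405) ≈ 0.920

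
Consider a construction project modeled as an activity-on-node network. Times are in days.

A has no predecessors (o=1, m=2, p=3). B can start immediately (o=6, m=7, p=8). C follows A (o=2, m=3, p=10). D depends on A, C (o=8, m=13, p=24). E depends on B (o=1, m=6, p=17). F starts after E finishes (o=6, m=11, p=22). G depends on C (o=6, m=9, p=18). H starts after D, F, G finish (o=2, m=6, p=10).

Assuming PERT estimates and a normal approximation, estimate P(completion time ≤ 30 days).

0.309

te_A = (1 + 4·2 + 3)/6 = 12/6 = 2; σ²_A = ((3−1)/6)² = 0.111
te_B = (6 + 4·7 + 8)/6 = 42/6 = 7; σ²_B = ((8−6)/6)² = 0.111
te_C = (2 + 4·3 + 10)/6 = 24/6 = 4; σ²_C = ((10−2)/6)² = 1.778
te_D = (8 + 4·13 + 24)/6 = 84/6 = 14; σ²_D = ((24−8)/6)² = 7.111
te_E = (1 + 4·6 + 17)/6 = 42/6 = 7; σ²_E = ((17−1)/6)² = 7.111
te_F = (6 + 4·11 + 22)/6 = 72/6 = 12; σ²_F = ((22−6)/6)² = 7.111
te_G = (6 + 4·9 + 18)/6 = 60/6 = 10; σ²_G = ((18−6)/6)² = 4.000
te_H = (2 + 4·6 + 10)/6 = 36/6 = 6; σ²_H = ((10−2)/6)² = 1.778

Forward pass:
ES_A = 0; EF_A = 2
ES_B = 0; EF_B = 7
ES_C = 2; EF_C = 2+4 = 6
ES_D = max(EF_A=2, EF_C=6) = 6; EF_D = 6+14 = 20
ES_E = 7; EF_E = 7+7 = 14
ES_F = 14; EF_F = 14+12 = 26
ES_G = 6; EF_G = 6+10 = 16
ES_H = max(EF_D=20, EF_F=26, EF_G=16) = 26; EF_H = 26+6 = 32
Expected project duration μ = 32 days. Critical path: B → E → F → H.

Variance along critical path = 0.111 + 7.111 + 7.111 + 1.778 = 16.111; σ = √16.111 = 4.014 days.
Z = (30 − 32) / 4.014 = -0.498
P(T ≤ 30) = Φ(-0.498) ≈ 0.309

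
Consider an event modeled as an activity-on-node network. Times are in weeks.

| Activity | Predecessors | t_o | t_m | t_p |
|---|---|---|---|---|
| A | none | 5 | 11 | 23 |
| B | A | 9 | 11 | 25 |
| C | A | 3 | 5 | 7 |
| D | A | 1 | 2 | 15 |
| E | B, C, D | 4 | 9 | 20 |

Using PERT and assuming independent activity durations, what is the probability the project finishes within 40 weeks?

0.850

te_A = (5 + 4·11 + 23)/6 = 72/6 = 12; σ²_A = ((23−5)/6)² = 9.000
te_B = (9 + 4·11 + 25)/6 = 78/6 = 13; σ²_B = ((25−9)/6)² = 7.111
te_C = (3 + 4·5 + 7)/6 = 30/6 = 5; σ²_C = ((7−3)/6)² = 0.444
te_D = (1 + 4·2 + 15)/6 = 24/6 = 4; σ²_D = ((15−1)/6)² = 5.444
te_E = (4 + 4·9 + 20)/6 = 60/6 = 10; σ²_E = ((20−4)/6)² = 7.111

Forward pass:
ES_A = 0; EF_A = 12
ES_B = 12; EF_B = 12+13 = 25
ES_C = 12; EF_C = 12+5 = 17
ES_D = 12; EF_D = 12+4 = 16
ES_E = max(EF_B=25, EF_C=17, EF_D=16) = 25; EF_E = 25+10 = 35
Expected project duration μ = 35 weeks. Critical path: A → B → E.

Variance along critical path = 9.000 + 7.111 + 7.111 = 23.222; σ = √23.222 = 4.819 weeks.
Z = (40 − 35) / 4.819 = 1.038
P(T ≤ 40) = Φ(1.038) ≈ 0.850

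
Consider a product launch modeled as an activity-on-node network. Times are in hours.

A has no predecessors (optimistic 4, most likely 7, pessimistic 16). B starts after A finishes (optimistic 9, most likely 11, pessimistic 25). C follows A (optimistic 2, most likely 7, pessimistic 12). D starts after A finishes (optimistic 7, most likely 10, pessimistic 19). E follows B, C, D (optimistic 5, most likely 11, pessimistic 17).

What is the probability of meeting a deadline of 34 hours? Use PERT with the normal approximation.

te_A = (4 + 4·7 + 16)/6 = 48/6 = 8; σ²_A = ((16−4)/6)² = 4.000
te_B = (9 + 4·11 + 25)/6 = 78/6 = 13; σ²_B = ((25−9)/6)² = 7.111
te_C = (2 + 4·7 + 12)/6 = 42/6 = 7; σ²_C = ((12−2)/6)² = 2.778
te_D = (7 + 4·10 + 19)/6 = 66/6 = 11; σ²_D = ((19−7)/6)² = 4.000
te_E = (5 + 4·11 + 17)/6 = 66/6 = 11; σ²_E = ((17−5)/6)² = 4.000

Forward pass:
ES_A = 0; EF_A = 8
ES_B = 8; EF_B = 8+13 = 21
ES_C = 8; EF_C = 8+7 = 15
ES_D = 8; EF_D = 8+11 = 19
ES_E = max(EF_B=21, EF_C=15, EF_D=19) = 21; EF_E = 21+11 = 32
Expected project duration μ = 32 hours. Critical path: A → B → E.

Variance along critical path = 4.000 + 7.111 + 4.000 = 15.111; σ = √15.111 = 3.887 hours.
Z = (34 − 32) / 3.887 = 0.514
P(T ≤ 34) = Φ(0.514) ≈ 0.697

0.697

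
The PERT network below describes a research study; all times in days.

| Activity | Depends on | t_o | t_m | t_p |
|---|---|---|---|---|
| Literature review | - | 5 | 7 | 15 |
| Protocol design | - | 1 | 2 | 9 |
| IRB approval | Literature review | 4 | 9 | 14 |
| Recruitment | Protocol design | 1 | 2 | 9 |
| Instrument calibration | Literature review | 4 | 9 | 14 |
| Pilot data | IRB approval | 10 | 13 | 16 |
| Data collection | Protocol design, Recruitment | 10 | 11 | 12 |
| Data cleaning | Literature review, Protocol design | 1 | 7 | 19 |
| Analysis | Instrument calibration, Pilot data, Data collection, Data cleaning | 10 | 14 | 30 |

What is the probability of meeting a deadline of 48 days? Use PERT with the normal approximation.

te_Literature review = (5 + 4·7 + 15)/6 = 48/6 = 8; σ²_Literature review = ((15−5)/6)² = 2.778
te_Protocol design = (1 + 4·2 + 9)/6 = 18/6 = 3; σ²_Protocol design = ((9−1)/6)² = 1.778
te_IRB approval = (4 + 4·9 + 14)/6 = 54/6 = 9; σ²_IRB approval = ((14−4)/6)² = 2.778
te_Recruitment = (1 + 4·2 + 9)/6 = 18/6 = 3; σ²_Recruitment = ((9−1)/6)² = 1.778
te_Instrument calibration = (4 + 4·9 + 14)/6 = 54/6 = 9; σ²_Instrument calibration = ((14−4)/6)² = 2.778
te_Pilot data = (10 + 4·13 + 16)/6 = 78/6 = 13; σ²_Pilot data = ((16−10)/6)² = 1.000
te_Data collection = (10 + 4·11 + 12)/6 = 66/6 = 11; σ²_Data collection = ((12−10)/6)² = 0.111
te_Data cleaning = (1 + 4·7 + 19)/6 = 48/6 = 8; σ²_Data cleaning = ((19−1)/6)² = 9.000
te_Analysis = (10 + 4·14 + 30)/6 = 96/6 = 16; σ²_Analysis = ((30−10)/6)² = 11.111

Forward pass:
ES_Literature review = 0; EF_Literature review = 8
ES_Protocol design = 0; EF_Protocol design = 3
ES_IRB approval = 8; EF_IRB approval = 8+9 = 17
ES_Recruitment = 3; EF_Recruitment = 3+3 = 6
ES_Instrument calibration = 8; EF_Instrument calibration = 8+9 = 17
ES_Pilot data = 17; EF_Pilot data = 17+13 = 30
ES_Data collection = max(EF_Protocol design=3, EF_Recruitment=6) = 6; EF_Data collection = 6+11 = 17
ES_Data cleaning = max(EF_Literature review=8, EF_Protocol design=3) = 8; EF_Data cleaning = 8+8 = 16
ES_Analysis = max(EF_Instrument calibration=17, EF_Pilot data=30, EF_Data collection=17, EF_Data cleaning=16) = 30; EF_Analysis = 30+16 = 46
Expected project duration μ = 46 days. Critical path: Literature review → IRB approval → Pilot data → Analysis.

Variance along critical path = 2.778 + 2.778 + 1.000 + 11.111 = 17.667; σ = √17.667 = 4.203 days.
Z = (48 − 46) / 4.203 = 0.476
P(T ≤ 48) = Φ(0.476) ≈ 0.683

0.683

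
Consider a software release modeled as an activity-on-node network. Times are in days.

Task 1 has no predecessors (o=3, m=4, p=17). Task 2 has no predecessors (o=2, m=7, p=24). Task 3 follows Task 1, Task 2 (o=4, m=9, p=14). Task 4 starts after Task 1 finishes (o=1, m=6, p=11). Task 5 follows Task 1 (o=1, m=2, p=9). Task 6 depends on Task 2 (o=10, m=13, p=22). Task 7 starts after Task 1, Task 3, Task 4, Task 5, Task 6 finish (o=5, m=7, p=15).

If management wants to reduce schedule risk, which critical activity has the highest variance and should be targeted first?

Task 2

te_Task 1 = (3 + 4·4 + 17)/6 = 36/6 = 6; σ²_Task 1 = ((17−3)/6)² = 5.444
te_Task 2 = (2 + 4·7 + 24)/6 = 54/6 = 9; σ²_Task 2 = ((24−2)/6)² = 13.444
te_Task 3 = (4 + 4·9 + 14)/6 = 54/6 = 9; σ²_Task 3 = ((14−4)/6)² = 2.778
te_Task 4 = (1 + 4·6 + 11)/6 = 36/6 = 6; σ²_Task 4 = ((11−1)/6)² = 2.778
te_Task 5 = (1 + 4·2 + 9)/6 = 18/6 = 3; σ²_Task 5 = ((9−1)/6)² = 1.778
te_Task 6 = (10 + 4·13 + 22)/6 = 84/6 = 14; σ²_Task 6 = ((22−10)/6)² = 4.000
te_Task 7 = (5 + 4·7 + 15)/6 = 48/6 = 8; σ²_Task 7 = ((15−5)/6)² = 2.778

Forward pass:
ES_Task 1 = 0; EF_Task 1 = 6
ES_Task 2 = 0; EF_Task 2 = 9
ES_Task 3 = max(EF_Task 1=6, EF_Task 2=9) = 9; EF_Task 3 = 9+9 = 18
ES_Task 4 = 6; EF_Task 4 = 6+6 = 12
ES_Task 5 = 6; EF_Task 5 = 6+3 = 9
ES_Task 6 = 9; EF_Task 6 = 9+14 = 23
ES_Task 7 = max(EF_Task 1=6, EF_Task 3=18, EF_Task 4=12, EF_Task 5=9, EF_Task 6=23) = 23; EF_Task 7 = 23+8 = 31
Expected project duration μ = 31 days. Critical path: Task 2 → Task 6 → Task 7.

Variances on critical path: σ²_Task 2=13.444, σ²_Task 6=4.000, σ²_Task 7=2.778.
Largest is σ²_Task 2 = 13.444.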